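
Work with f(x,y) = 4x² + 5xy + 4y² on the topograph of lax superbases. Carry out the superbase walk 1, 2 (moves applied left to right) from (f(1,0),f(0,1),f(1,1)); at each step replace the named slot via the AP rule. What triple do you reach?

start (4,4,13) = (f(1,0),f(0,1),f(1,1))
replace slot 1: 2·(4+13) − 4 = 30 → (30,4,13)
replace slot 2: 2·(30+13) − 4 = 82 → (30,82,13)

30,82,13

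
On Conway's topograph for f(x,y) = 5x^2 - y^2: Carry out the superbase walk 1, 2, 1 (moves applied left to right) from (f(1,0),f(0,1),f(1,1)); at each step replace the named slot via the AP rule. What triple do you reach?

start (5,-1,4) = (f(1,0),f(0,1),f(1,1))
replace slot 1: 2·((-1)+4) − 5 = 1 → (1,-1,4)
replace slot 2: 2·(1+4) − (-1) = 11 → (1,11,4)
replace slot 1: 2·(11+4) − 1 = 29 → (29,11,4)

29,11,4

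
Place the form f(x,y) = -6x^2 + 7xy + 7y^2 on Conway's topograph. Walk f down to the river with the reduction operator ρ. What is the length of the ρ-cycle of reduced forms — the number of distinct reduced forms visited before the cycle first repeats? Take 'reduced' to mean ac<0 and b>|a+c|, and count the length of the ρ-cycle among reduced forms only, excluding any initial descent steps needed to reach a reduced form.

D = 217, ⌊√D⌋ = 14
river: ρ → (7,7,-6)
river: ρ → (-6,5,8)
river: ρ → (8,11,-3)
river: ρ → (-3,13,4)
river: ρ → (4,11,-6)
river: ρ → (-6,13,2)
river: ρ → (2,11,-12)
river: ρ → (-12,13,1)
river: ρ → (1,13,-12)
river: ρ → (-12,11,2)
river: ρ → (2,13,-6)
river: ρ → (-6,11,4)
river: ρ → (4,13,-3)
river: ρ → (-3,11,8)
river: ρ → (8,5,-6)
river: ρ → (-6,7,7)
ρ-cycle length = 16 (tail of 0 descent steps not counted)

16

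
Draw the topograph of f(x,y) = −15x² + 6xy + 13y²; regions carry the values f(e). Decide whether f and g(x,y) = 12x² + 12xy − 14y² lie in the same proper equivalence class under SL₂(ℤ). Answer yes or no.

D₁ = 816, D₂ = 816
river cycle of f (length 8): (13, 20, -8), (-8, 28, 1), (1, 28, -8), (-8, 20, 13), (13, 6, -15), (-15, 24, 4), (4, 24, -15), (-15, 6, 13)
river cycle of g (length 6): (-14, 16, 10), (10, 24, -6), (-6, 24, 10), (10, 16, -14), (-14, 12, 12), (12, 12, -14)
cycles differ ⇒ inequivalent

no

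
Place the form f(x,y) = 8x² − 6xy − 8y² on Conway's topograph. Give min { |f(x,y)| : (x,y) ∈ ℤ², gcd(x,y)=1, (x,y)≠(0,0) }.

descent: ρ → (-8,6,8)  [lands on river]
river: ρ → (8,10,-6)
river: ρ → (-6,14,4)
river: ρ → (4,10,-12)
river: ρ → (-12,14,2)
river: ρ → (2,14,-12)
river: ρ → (-12,10,4)
river: ρ → (4,14,-6)
river: ρ → (-6,10,8)
river: ρ → (8,6,-8)
river: ρ → (-8,10,6)
river: ρ → (6,14,-4)
river: ρ → (-4,10,12)
river: ρ → (12,14,-2)
river: ρ → (-2,14,12)
river: ρ → (12,10,-4)
river: ρ → (-4,14,6)
river: ρ → (6,10,-8)
closes: descent 1, river 18
min |a| on river = 2

2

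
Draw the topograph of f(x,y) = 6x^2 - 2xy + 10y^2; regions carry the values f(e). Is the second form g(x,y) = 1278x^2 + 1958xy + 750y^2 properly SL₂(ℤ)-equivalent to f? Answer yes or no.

D₁ = -236, D₂ = -236
f: reduced (well bottom): (6,-2,10) with a≤c, −a<b≤a
g: translate: b→-598 (≡1958 mod 2556), so (1278,1958,750)→(1278,-598,70)
g: flip: (1278,-598,70)→(70,598,1278)
g: translate: b→38 (≡598 mod 140), so (70,598,1278)→(70,38,6)
g: flip: (70,38,6)→(6,-38,70)
g: translate: b→-2 (≡-38 mod 12), so (6,-38,70)→(6,-2,10)
g: reduced (well bottom): (6,-2,10) with a≤c, −a<b≤a
reduced forms (6, -2, 10) vs (6, -2, 10) ⇒ equivalent

yes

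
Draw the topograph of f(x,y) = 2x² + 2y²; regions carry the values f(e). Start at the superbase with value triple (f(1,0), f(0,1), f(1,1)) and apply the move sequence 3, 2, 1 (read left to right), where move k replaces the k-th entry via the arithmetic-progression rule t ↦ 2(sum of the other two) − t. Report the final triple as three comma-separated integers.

start (2,2,4) = (f(1,0),f(0,1),f(1,1))
replace slot 3: 2·(2+2) − 4 = 4 → (2,2,4)
replace slot 2: 2·(2+4) − 2 = 10 → (2,10,4)
replace slot 1: 2·(10+4) − 2 = 26 → (26,10,4)

26,10,4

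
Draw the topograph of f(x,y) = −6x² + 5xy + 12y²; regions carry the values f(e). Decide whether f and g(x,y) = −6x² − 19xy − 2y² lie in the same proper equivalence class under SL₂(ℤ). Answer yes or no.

D₁ = 313, D₂ = 313
river cycle of f (length 38): (-6, 17, 1), (1, 17, -6), (-6, 7, 11), (11, 15, -2), (-2, 17, 3), (3, 13, -12), (-12, 11, 4), (4, 13, -9), (-9, 5, 8), (8, 11, -6), … (28 more)
river cycle of g (length 38): (-2, 15, 11), (11, 7, -6), (-6, 17, 1), (1, 17, -6), (-6, 7, 11), (11, 15, -2), (-2, 17, 3), (3, 13, -12), (-12, 11, 4), (4, 13, -9), … (28 more)
cycles coincide ⇒ equivalent

yes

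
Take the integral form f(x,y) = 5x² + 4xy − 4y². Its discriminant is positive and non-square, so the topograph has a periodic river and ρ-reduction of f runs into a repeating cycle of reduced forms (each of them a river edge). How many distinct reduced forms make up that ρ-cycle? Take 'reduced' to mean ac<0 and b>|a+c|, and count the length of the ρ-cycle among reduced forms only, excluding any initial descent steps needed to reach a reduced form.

D = 96, ⌊√D⌋ = 9
river: ρ → (-4,4,5)
river: ρ → (5,6,-3)
river: ρ → (-3,6,5)
river: ρ → (5,4,-4)
ρ-cycle length = 4 (tail of 0 descent steps not counted)

4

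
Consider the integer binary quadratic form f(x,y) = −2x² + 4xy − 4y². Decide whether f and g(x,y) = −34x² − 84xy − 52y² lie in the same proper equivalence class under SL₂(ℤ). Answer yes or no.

D₁ = -16, D₂ = -16
f is negative-definite; reduce −f:
−f: translate: b→0 (≡-4 mod 4), so (2,-4,4)→(2,0,2)
−f: reduced (well bottom): (2,0,2) with a≤c, −a<b≤a
flip sign back: reduced form of f is (-2,0,-2)
g is negative-definite; reduce −g:
−g: translate: b→16 (≡84 mod 68), so (34,84,52)→(34,16,2)
−g: flip: (34,16,2)→(2,-16,34)
−g: translate: b→0 (≡-16 mod 4), so (2,-16,34)→(2,0,2)
−g: reduced (well bottom): (2,0,2) with a≤c, −a<b≤a
flip sign back: reduced form of g is (-2,0,-2)
reduced forms (-2, 0, -2) vs (-2, 0, -2) ⇒ equivalent

yes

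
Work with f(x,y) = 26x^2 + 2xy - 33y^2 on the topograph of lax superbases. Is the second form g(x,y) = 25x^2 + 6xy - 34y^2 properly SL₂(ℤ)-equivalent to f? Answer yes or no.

D₁ = 3436, D₂ = 3436
river cycle of f (length 46): (26, 54, -5), (-5, 56, 15), (15, 34, -38), (-38, 42, 11), (11, 46, -30), (-30, 14, 27), (27, 40, -17), (-17, 28, 39), (39, 50, -6), (-6, 58, 3), … (36 more)
river cycle of g (length 46): (25, 56, -3), (-3, 58, 6), (6, 50, -39), (-39, 28, 17), (17, 40, -27), (-27, 14, 30), (30, 46, -11), (-11, 42, 38), (38, 34, -15), (-15, 56, 5), … (36 more)
cycles differ ⇒ inequivalent

no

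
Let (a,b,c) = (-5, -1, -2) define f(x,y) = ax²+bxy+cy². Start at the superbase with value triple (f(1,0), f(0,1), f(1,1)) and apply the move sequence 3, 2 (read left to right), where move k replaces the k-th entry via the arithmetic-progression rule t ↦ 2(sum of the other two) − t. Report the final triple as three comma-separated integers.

start (-5,-2,-8) = (f(1,0),f(0,1),f(1,1))
replace slot 3: 2·((-5)+(-2)) − (-8) = -6 → (-5,-2,-6)
replace slot 2: 2·((-5)+(-6)) − (-2) = -20 → (-5,-20,-6)

-5,-20,-6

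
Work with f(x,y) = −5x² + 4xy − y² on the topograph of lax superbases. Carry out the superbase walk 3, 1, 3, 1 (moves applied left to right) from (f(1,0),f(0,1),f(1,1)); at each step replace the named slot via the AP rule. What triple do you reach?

start (-5,-1,-2) = (f(1,0),f(0,1),f(1,1))
replace slot 3: 2·((-5)+(-1)) − (-2) = -10 → (-5,-1,-10)
replace slot 1: 2·((-1)+(-10)) − (-5) = -17 → (-17,-1,-10)
replace slot 3: 2·((-17)+(-1)) − (-10) = -26 → (-17,-1,-26)
replace slot 1: 2·((-1)+(-26)) − (-17) = -37 → (-37,-1,-26)

-37,-1,-26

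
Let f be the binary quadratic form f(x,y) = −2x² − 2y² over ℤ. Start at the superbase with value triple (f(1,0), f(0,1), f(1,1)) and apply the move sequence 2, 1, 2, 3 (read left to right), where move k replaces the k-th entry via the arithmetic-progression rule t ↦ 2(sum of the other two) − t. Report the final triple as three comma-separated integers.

start (-2,-2,-4) = (f(1,0),f(0,1),f(1,1))
replace slot 2: 2·((-2)+(-4)) − (-2) = -10 → (-2,-10,-4)
replace slot 1: 2·((-10)+(-4)) − (-2) = -26 → (-26,-10,-4)
replace slot 2: 2·((-26)+(-4)) − (-10) = -50 → (-26,-50,-4)
replace slot 3: 2·((-26)+(-50)) − (-4) = -148 → (-26,-50,-148)

-26,-50,-148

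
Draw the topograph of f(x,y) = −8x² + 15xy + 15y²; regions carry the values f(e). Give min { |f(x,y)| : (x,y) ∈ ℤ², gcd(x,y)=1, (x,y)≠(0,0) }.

river: ρ → (15,15,-8)
river: ρ → (-8,17,13)
river: ρ → (13,9,-12)
river: ρ → (-12,15,10)
river: ρ → (10,25,-2)
river: ρ → (-2,23,22)
river: ρ → (22,21,-3)
river: ρ → (-3,21,22)
river: ρ → (22,23,-2)
river: ρ → (-2,25,10)
river: ρ → (10,15,-12)
river: ρ → (-12,9,13)
river: ρ → (13,17,-8)
river: ρ → (-8,15,15)
closes: descent 0, river 14
min |a| on river = 2

2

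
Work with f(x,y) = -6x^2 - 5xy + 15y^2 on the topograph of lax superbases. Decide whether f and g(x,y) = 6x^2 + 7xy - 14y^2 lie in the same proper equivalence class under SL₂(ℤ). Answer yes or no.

D₁ = 385, D₂ = 385
river cycle of f (length 12): (-6, 19, 1), (1, 19, -6), (-6, 17, 4), (4, 15, -10), (-10, 5, 9), (9, 13, -6), (-6, 11, 11), (11, 11, -6), (-6, 13, 9), (9, 5, -10), … (2 more)
river cycle of g (length 12): (6, 19, -1), (-1, 19, 6), (6, 17, -4), (-4, 15, 10), (10, 5, -9), (-9, 13, 6), (6, 11, -11), (-11, 11, 6), (6, 13, -9), (-9, 5, 10), … (2 more)
cycles differ ⇒ inequivalent

no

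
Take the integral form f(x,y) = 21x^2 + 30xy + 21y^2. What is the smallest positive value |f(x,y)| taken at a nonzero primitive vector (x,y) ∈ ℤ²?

translate: b→-12 (≡30 mod 42), so (21,30,21)→(21,-12,12)
flip: (21,-12,12)→(12,12,21)
reduced (well bottom): (12,12,21) with a≤c, −a<b≤a
well minimum = a = 12

12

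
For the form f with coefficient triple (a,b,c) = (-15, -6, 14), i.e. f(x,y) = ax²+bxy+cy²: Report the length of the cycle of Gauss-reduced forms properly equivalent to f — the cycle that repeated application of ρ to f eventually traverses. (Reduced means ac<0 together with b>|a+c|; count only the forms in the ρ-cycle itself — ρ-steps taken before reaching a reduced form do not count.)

D = 876, ⌊√D⌋ = 29
descent: ρ → (14,6,-15)  [lands on river]
river: ρ → (-15,24,5)
river: ρ → (5,26,-10)
river: ρ → (-10,14,17)
river: ρ → (17,20,-7)
river: ρ → (-7,22,14)
ρ-cycle length = 6 (tail of 1 descent step not counted)

6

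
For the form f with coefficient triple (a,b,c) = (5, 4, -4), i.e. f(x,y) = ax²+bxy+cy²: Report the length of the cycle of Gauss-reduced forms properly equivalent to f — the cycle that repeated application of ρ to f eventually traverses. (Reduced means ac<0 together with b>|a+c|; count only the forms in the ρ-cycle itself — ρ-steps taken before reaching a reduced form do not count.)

D = 96, ⌊√D⌋ = 9
river: ρ → (-4,4,5)
river: ρ → (5,6,-3)
river: ρ → (-3,6,5)
river: ρ → (5,4,-4)
ρ-cycle length = 4 (tail of 0 descent steps not counted)

4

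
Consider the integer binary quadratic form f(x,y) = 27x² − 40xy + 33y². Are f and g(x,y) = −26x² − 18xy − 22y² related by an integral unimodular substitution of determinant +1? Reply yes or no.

D₁ = -1964, D₂ = -1964
f: translate: b→14 (≡-40 mod 54), so (27,-40,33)→(27,14,20)
f: flip: (27,14,20)→(20,-14,27)
f: reduced (well bottom): (20,-14,27) with a≤c, −a<b≤a
g is negative-definite; reduce −g:
−g: flip: (26,18,22)→(22,-18,26)
−g: reduced (well bottom): (22,-18,26) with a≤c, −a<b≤a
flip sign back: reduced form of g is (-22,18,-26)
reduced forms (20, -14, 27) vs (-22, 18, -26) ⇒ inequivalent

no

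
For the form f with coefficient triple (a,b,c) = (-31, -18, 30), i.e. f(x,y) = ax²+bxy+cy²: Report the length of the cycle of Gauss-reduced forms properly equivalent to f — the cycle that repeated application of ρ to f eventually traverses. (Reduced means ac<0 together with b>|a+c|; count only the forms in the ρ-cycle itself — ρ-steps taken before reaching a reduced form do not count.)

D = 4044, ⌊√D⌋ = 63
descent: ρ → (30,18,-31)  [lands on river]
river: ρ → (-31,44,17)
river: ρ → (17,58,-10)
river: ρ → (-10,62,5)
river: ρ → (5,58,-34)
river: ρ → (-34,10,29)
river: ρ → (29,48,-15)
river: ρ → (-15,42,38)
river: ρ → (38,34,-19)
river: ρ → (-19,42,30)
ρ-cycle length = 10 (tail of 1 descent step not counted)

10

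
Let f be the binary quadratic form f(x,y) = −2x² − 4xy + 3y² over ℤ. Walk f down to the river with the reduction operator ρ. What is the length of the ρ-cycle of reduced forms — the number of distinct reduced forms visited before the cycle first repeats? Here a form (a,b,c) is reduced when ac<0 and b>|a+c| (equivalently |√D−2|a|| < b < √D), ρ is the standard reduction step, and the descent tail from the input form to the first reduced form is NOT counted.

D = 40, ⌊√D⌋ = 6
descent: ρ → (3,4,-2)  [lands on river]
river: ρ → (-2,4,3)
river: ρ → (3,2,-3)
river: ρ → (-3,4,2)
river: ρ → (2,4,-3)
river: ρ → (-3,2,3)
ρ-cycle length = 6 (tail of 1 descent step not counted)

6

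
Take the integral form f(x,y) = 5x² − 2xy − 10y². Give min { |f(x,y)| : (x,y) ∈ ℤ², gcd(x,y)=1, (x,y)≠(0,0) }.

descent: ρ → (-10,2,5)
descent: ρ → (5,8,-7)  [lands on river]
river: ρ → (-7,6,6)
river: ρ → (6,6,-7)
river: ρ → (-7,8,5)
river: ρ → (5,12,-3)
river: ρ → (-3,12,5)
closes: descent 2, river 6
min |a| on river = 3

3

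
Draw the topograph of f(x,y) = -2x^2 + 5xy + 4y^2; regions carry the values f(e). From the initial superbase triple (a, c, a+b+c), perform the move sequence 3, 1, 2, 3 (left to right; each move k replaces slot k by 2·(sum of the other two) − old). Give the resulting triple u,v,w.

start (-2,4,7) = (f(1,0),f(0,1),f(1,1))
replace slot 3: 2·((-2)+4) − 7 = -3 → (-2,4,-3)
replace slot 1: 2·(4+(-3)) − (-2) = 4 → (4,4,-3)
replace slot 2: 2·(4+(-3)) − 4 = -2 → (4,-2,-3)
replace slot 3: 2·(4+(-2)) − (-3) = 7 → (4,-2,7)

4,-2,7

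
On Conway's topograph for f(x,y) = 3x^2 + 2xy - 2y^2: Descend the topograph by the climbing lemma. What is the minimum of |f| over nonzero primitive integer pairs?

river: ρ → (-2,2,3)
river: ρ → (3,4,-1)
river: ρ → (-1,4,3)
river: ρ → (3,2,-2)
closes: descent 0, river 4
min |a| on river = 1

1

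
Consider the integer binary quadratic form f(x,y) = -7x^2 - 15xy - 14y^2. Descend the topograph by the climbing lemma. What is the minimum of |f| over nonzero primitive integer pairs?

translate: b→1 (≡15 mod 14), so (7,15,14)→(7,1,6)
flip: (7,1,6)→(6,-1,7)
reduced (well bottom): (6,-1,7) with a≤c, −a<b≤a
well minimum |f| = |-6| = 6 (negative-definite)

6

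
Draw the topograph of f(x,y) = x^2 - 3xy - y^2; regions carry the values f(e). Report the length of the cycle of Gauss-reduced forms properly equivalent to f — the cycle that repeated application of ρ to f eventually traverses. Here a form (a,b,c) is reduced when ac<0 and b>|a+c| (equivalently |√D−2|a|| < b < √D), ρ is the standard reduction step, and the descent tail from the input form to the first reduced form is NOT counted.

D = 13, ⌊√D⌋ = 3
descent: ρ → (-1,3,1)  [lands on river]
river: ρ → (1,3,-1)
ρ-cycle length = 2 (tail of 1 descent step not counted)

2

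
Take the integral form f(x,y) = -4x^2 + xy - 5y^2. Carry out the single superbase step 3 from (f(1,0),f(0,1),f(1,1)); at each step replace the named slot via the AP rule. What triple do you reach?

start (-4,-5,-8) = (f(1,0),f(0,1),f(1,1))
replace slot 3: 2·((-4)+(-5)) − (-8) = -10 → (-4,-5,-10)

-4,-5,-10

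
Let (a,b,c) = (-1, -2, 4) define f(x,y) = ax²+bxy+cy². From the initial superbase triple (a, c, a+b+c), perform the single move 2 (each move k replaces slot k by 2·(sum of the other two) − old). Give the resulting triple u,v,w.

start (-1,4,1) = (f(1,0),f(0,1),f(1,1))
replace slot 2: 2·((-1)+1) − 4 = -4 → (-1,-4,1)

-1,-4,1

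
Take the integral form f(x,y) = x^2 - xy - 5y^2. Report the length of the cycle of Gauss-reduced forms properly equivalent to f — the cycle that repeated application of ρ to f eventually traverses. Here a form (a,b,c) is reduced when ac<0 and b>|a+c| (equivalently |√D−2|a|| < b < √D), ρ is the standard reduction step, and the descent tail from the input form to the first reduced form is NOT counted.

D = 21, ⌊√D⌋ = 4
descent: ρ → (-5,1,1)
descent: ρ → (1,3,-3)  [lands on river]
river: ρ → (-3,3,1)
ρ-cycle length = 2 (tail of 2 descent steps not counted)

2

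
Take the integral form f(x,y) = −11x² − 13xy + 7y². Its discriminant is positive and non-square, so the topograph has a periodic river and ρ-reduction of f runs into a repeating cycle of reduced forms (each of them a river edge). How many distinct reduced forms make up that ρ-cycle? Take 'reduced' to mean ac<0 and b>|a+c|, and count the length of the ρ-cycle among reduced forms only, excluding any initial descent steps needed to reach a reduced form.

D = 477, ⌊√D⌋ = 21
descent: ρ → (7,13,-11)  [lands on river]
river: ρ → (-11,9,9)
river: ρ → (9,9,-11)
river: ρ → (-11,13,7)
river: ρ → (7,15,-9)
river: ρ → (-9,21,1)
river: ρ → (1,21,-9)
river: ρ → (-9,15,7)
ρ-cycle length = 8 (tail of 1 descent step not counted)

8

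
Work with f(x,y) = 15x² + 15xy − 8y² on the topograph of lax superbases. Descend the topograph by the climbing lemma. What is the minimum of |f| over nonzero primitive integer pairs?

river: ρ → (-8,17,13)
river: ρ → (13,9,-12)
river: ρ → (-12,15,10)
river: ρ → (10,25,-2)
river: ρ → (-2,23,22)
river: ρ → (22,21,-3)
river: ρ → (-3,21,22)
river: ρ → (22,23,-2)
river: ρ → (-2,25,10)
river: ρ → (10,15,-12)
river: ρ → (-12,9,13)
river: ρ → (13,17,-8)
river: ρ → (-8,15,15)
river: ρ → (15,15,-8)
closes: descent 0, river 14
min |a| on river = 2

2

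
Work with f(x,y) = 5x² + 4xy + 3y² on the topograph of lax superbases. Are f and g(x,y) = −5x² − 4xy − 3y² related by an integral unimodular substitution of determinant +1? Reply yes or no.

D₁ = -44, D₂ = -44
f: flip: (5,4,3)→(3,-4,5)
f: translate: b→2 (≡-4 mod 6), so (3,-4,5)→(3,2,4)
f: reduced (well bottom): (3,2,4) with a≤c, −a<b≤a
g is negative-definite; reduce −g:
−g: flip: (5,4,3)→(3,-4,5)
−g: translate: b→2 (≡-4 mod 6), so (3,-4,5)→(3,2,4)
−g: reduced (well bottom): (3,2,4) with a≤c, −a<b≤a
flip sign back: reduced form of g is (-3,-2,-4)
reduced forms (3, 2, 4) vs (-3, -2, -4) ⇒ inequivalent

no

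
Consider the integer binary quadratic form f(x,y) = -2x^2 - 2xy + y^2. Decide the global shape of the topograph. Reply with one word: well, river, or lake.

D = b²−4ac = (-2)² − 4·(-2)·1 = 12
D > 0 non-square ⇒ indefinite ⇒ periodic river

river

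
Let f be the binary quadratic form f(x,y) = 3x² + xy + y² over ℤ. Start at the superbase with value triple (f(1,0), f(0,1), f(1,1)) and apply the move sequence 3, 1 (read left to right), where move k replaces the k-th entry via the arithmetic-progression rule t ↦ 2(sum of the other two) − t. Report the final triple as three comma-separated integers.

start (3,1,5) = (f(1,0),f(0,1),f(1,1))
replace slot 3: 2·(3+1) − 5 = 3 → (3,1,3)
replace slot 1: 2·(1+3) − 3 = 5 → (5,1,3)

5,1,3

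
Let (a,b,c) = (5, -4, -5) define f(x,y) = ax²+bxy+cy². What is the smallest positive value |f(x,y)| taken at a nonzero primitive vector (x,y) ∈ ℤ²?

descent: ρ → (-5,4,5)  [lands on river]
river: ρ → (5,6,-4)
river: ρ → (-4,10,1)
river: ρ → (1,10,-4)
river: ρ → (-4,6,5)
river: ρ → (5,4,-5)
river: ρ → (-5,6,4)
river: ρ → (4,10,-1)
river: ρ → (-1,10,4)
river: ρ → (4,6,-5)
closes: descent 1, river 10
min |a| on river = 1

1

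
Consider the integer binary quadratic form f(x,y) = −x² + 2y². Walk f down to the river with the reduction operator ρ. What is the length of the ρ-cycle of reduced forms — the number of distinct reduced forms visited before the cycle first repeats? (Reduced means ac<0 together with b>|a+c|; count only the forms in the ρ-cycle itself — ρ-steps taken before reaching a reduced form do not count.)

D = 8, ⌊√D⌋ = 2
descent: ρ → (2,0,-1)
descent: ρ → (-1,2,1)  [lands on river]
river: ρ → (1,2,-1)
ρ-cycle length = 2 (tail of 2 descent steps not counted)

2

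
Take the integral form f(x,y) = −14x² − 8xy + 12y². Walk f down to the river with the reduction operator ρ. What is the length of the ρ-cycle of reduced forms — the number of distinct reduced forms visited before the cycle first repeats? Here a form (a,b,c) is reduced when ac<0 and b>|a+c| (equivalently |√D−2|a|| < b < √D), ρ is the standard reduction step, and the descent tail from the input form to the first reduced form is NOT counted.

D = 736, ⌊√D⌋ = 27
descent: ρ → (12,8,-14)  [lands on river]
river: ρ → (-14,20,6)
river: ρ → (6,16,-20)
river: ρ → (-20,24,2)
river: ρ → (2,24,-20)
river: ρ → (-20,16,6)
river: ρ → (6,20,-14)
river: ρ → (-14,8,12)
river: ρ → (12,16,-10)
river: ρ → (-10,24,4)
river: ρ → (4,24,-10)
river: ρ → (-10,16,12)
ρ-cycle length = 12 (tail of 1 descent step not counted)

12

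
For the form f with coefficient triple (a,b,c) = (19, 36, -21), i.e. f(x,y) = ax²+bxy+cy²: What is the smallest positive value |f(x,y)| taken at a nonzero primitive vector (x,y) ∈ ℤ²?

river: ρ → (-21,48,7)
river: ρ → (7,50,-14)
river: ρ → (-14,34,31)
river: ρ → (31,28,-17)
river: ρ → (-17,40,19)
river: ρ → (19,36,-21)
closes: descent 0, river 6
min |a| on river = 7

7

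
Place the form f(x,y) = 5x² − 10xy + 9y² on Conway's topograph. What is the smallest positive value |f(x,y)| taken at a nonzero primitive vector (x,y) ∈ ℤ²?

translate: b→0 (≡-10 mod 10), so (5,-10,9)→(5,0,4)
flip: (5,0,4)→(4,0,5)
reduced (well bottom): (4,0,5) with a≤c, −a<b≤a
well minimum = a = 4

4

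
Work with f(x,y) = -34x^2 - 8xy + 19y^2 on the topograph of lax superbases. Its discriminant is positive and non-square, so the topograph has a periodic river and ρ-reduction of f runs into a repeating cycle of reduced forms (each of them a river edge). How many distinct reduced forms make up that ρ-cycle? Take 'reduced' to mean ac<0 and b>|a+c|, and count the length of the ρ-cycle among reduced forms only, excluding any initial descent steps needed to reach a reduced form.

D = 2648, ⌊√D⌋ = 51
descent: ρ → (19,46,-7)  [lands on river]
river: ρ → (-7,38,43)
river: ρ → (43,48,-2)
river: ρ → (-2,48,43)
river: ρ → (43,38,-7)
river: ρ → (-7,46,19)
river: ρ → (19,30,-23)
river: ρ → (-23,16,26)
river: ρ → (26,36,-13)
river: ρ → (-13,42,17)
river: ρ → (17,26,-29)
river: ρ → (-29,32,14)
river: ρ → (14,24,-37)
river: ρ → (-37,50,1)
river: ρ → (1,50,-37)
river: ρ → (-37,24,14)
river: ρ → (14,32,-29)
river: ρ → (-29,26,17)
river: ρ → (17,42,-13)
river: ρ → (-13,36,26)
river: ρ → (26,16,-23)
river: ρ → (-23,30,19)
ρ-cycle length = 22 (tail of 1 descent step not counted)

22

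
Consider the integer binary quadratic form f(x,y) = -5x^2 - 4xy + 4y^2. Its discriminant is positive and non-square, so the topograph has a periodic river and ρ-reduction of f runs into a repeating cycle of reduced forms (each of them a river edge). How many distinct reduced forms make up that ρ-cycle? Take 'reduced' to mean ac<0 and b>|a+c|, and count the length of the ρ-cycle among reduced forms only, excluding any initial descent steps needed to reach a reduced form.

D = 96, ⌊√D⌋ = 9
descent: ρ → (4,4,-5)  [lands on river]
river: ρ → (-5,6,3)
river: ρ → (3,6,-5)
river: ρ → (-5,4,4)
ρ-cycle length = 4 (tail of 1 descent step not counted)

4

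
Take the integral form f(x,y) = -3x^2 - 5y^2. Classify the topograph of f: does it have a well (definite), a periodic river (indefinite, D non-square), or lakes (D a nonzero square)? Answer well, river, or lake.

D = b²−4ac = 0² − 4·(-3)·(-5) = -60
D < 0 ⇒ definite ⇒ every region one sign ⇒ single well

well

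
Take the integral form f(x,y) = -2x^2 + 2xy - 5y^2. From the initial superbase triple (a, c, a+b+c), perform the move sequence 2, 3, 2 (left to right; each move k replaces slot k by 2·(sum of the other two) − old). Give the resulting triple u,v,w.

start (-2,-5,-5) = (f(1,0),f(0,1),f(1,1))
replace slot 2: 2·((-2)+(-5)) − (-5) = -9 → (-2,-9,-5)
replace slot 3: 2·((-2)+(-9)) − (-5) = -17 → (-2,-9,-17)
replace slot 2: 2·((-2)+(-17)) − (-9) = -29 → (-2,-29,-17)

-2,-29,-17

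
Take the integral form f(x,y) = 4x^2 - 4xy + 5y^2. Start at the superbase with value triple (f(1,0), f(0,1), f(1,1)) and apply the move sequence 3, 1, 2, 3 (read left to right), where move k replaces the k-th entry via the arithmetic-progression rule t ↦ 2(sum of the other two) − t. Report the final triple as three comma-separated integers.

start (4,5,5) = (f(1,0),f(0,1),f(1,1))
replace slot 3: 2·(4+5) − 5 = 13 → (4,5,13)
replace slot 1: 2·(5+13) − 4 = 32 → (32,5,13)
replace slot 2: 2·(32+13) − 5 = 85 → (32,85,13)
replace slot 3: 2·(32+85) − 13 = 221 → (32,85,221)

32,85,221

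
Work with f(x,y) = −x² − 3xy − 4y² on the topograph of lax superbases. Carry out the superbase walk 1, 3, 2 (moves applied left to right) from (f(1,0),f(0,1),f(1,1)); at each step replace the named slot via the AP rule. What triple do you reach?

start (-1,-4,-8) = (f(1,0),f(0,1),f(1,1))
replace slot 1: 2·((-4)+(-8)) − (-1) = -23 → (-23,-4,-8)
replace slot 3: 2·((-23)+(-4)) − (-8) = -46 → (-23,-4,-46)
replace slot 2: 2·((-23)+(-46)) − (-4) = -134 → (-23,-134,-46)

-23,-134,-46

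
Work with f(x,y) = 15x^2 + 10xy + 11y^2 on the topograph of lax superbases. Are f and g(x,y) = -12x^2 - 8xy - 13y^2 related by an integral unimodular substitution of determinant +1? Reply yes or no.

D₁ = -560, D₂ = -560
f: flip: (15,10,11)→(11,-10,15)
f: reduced (well bottom): (11,-10,15) with a≤c, −a<b≤a
g is negative-definite; reduce −g:
−g: reduced (well bottom): (12,8,13) with a≤c, −a<b≤a
flip sign back: reduced form of g is (-12,-8,-13)
reduced forms (11, -10, 15) vs (-12, -8, -13) ⇒ inequivalent

no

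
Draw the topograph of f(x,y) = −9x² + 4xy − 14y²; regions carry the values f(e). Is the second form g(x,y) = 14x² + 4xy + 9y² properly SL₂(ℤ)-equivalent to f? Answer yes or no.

D₁ = -488, D₂ = -488
f is negative-definite; reduce −f:
−f: reduced (well bottom): (9,-4,14) with a≤c, −a<b≤a
flip sign back: reduced form of f is (-9,4,-14)
g: flip: (14,4,9)→(9,-4,14)
g: reduced (well bottom): (9,-4,14) with a≤c, −a<b≤a
reduced forms (-9, 4, -14) vs (9, -4, 14) ⇒ inequivalent

no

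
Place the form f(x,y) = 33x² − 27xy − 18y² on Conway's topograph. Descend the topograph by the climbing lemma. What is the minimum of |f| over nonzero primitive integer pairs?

descent: ρ → (-18,27,33)  [lands on river]
river: ρ → (33,39,-12)
river: ρ → (-12,33,42)
river: ρ → (42,51,-3)
river: ρ → (-3,51,42)
river: ρ → (42,33,-12)
river: ρ → (-12,39,33)
river: ρ → (33,27,-18)
river: ρ → (-18,45,15)
river: ρ → (15,45,-18)
closes: descent 1, river 10
min |a| on river = 3

3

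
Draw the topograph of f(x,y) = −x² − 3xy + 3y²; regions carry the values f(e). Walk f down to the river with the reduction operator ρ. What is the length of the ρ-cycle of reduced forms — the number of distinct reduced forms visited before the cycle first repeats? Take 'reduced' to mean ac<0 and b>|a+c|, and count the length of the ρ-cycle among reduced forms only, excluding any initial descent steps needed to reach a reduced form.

D = 21, ⌊√D⌋ = 4
descent: ρ → (3,3,-1)  [lands on river]
river: ρ → (-1,3,3)
ρ-cycle length = 2 (tail of 1 descent step not counted)

2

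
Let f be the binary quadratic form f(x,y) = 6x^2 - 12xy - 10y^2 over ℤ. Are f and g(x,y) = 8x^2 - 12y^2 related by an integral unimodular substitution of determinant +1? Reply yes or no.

D₁ = 384, D₂ = 384
river cycle of f (length 4): (-10, 12, 6), (6, 12, -10), (-10, 8, 8), (8, 8, -10)
river cycle of g (length 2): (8, 16, -4), (-4, 16, 8)
cycles differ ⇒ inequivalent

no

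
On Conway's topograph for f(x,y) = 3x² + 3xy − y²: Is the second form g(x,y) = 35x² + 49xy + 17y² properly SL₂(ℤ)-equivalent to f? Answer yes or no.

D₁ = 21, D₂ = 21
river cycle of f (length 2): (-1, 3, 3), (3, 3, -1)
river cycle of g (length 2): (3, 3, -1), (-1, 3, 3)
cycles coincide ⇒ equivalent

yes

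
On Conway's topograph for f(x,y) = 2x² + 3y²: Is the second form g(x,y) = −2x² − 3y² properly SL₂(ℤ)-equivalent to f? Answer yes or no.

D₁ = -24, D₂ = -24
f: reduced (well bottom): (2,0,3) with a≤c, −a<b≤a
g is negative-definite; reduce −g:
−g: reduced (well bottom): (2,0,3) with a≤c, −a<b≤a
flip sign back: reduced form of g is (-2,0,-3)
reduced forms (2, 0, 3) vs (-2, 0, -3) ⇒ inequivalent

no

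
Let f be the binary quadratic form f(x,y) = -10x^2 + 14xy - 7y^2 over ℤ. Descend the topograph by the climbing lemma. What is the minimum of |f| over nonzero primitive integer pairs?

translate: b→6 (≡-14 mod 20), so (10,-14,7)→(10,6,3)
flip: (10,6,3)→(3,-6,10)
translate: b→0 (≡-6 mod 6), so (3,-6,10)→(3,0,7)
reduced (well bottom): (3,0,7) with a≤c, −a<b≤a
well minimum |f| = |-3| = 3 (negative-definite)

3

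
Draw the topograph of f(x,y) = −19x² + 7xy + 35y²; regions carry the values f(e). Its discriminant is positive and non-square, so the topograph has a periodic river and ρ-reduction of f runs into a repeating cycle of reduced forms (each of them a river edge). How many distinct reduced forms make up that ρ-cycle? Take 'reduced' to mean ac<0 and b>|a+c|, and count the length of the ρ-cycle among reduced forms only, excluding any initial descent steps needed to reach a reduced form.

D = 2709, ⌊√D⌋ = 52
descent: ρ → (35,-7,-19)
descent: ρ → (-19,45,9)  [lands on river]
river: ρ → (9,45,-19)
river: ρ → (-19,31,23)
river: ρ → (23,15,-27)
river: ρ → (-27,39,11)
river: ρ → (11,49,-7)
river: ρ → (-7,49,11)
river: ρ → (11,39,-27)
river: ρ → (-27,15,23)
river: ρ → (23,31,-19)
ρ-cycle length = 10 (tail of 2 descent steps not counted)

10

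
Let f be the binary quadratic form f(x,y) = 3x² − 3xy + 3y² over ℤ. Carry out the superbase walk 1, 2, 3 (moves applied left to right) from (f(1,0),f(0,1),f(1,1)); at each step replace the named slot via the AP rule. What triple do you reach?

start (3,3,3) = (f(1,0),f(0,1),f(1,1))
replace slot 1: 2·(3+3) − 3 = 9 → (9,3,3)
replace slot 2: 2·(9+3) − 3 = 21 → (9,21,3)
replace slot 3: 2·(9+21) − 3 = 57 → (9,21,57)

9,21,57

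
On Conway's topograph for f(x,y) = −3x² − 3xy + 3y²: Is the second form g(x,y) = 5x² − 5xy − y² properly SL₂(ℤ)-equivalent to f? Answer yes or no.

D₁ = 45, D₂ = 45
river cycle of f (length 2): (3, 3, -3), (-3, 3, 3)
river cycle of g (length 2): (-1, 5, 5), (5, 5, -1)
cycles differ ⇒ inequivalent

no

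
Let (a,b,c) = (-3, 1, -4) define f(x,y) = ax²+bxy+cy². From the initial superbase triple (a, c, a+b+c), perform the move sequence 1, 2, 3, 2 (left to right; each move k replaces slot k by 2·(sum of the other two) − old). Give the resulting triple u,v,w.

start (-3,-4,-6) = (f(1,0),f(0,1),f(1,1))
replace slot 1: 2·((-4)+(-6)) − (-3) = -17 → (-17,-4,-6)
replace slot 2: 2·((-17)+(-6)) − (-4) = -42 → (-17,-42,-6)
replace slot 3: 2·((-17)+(-42)) − (-6) = -112 → (-17,-42,-112)
replace slot 2: 2·((-17)+(-112)) − (-42) = -216 → (-17,-216,-112)

-17,-216,-112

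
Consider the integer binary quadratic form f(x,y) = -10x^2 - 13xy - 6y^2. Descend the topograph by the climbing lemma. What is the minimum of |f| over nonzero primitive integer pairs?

translate: b→-7 (≡13 mod 20), so (10,13,6)→(10,-7,3)
flip: (10,-7,3)→(3,7,10)
translate: b→1 (≡7 mod 6), so (3,7,10)→(3,1,6)
reduced (well bottom): (3,1,6) with a≤c, −a<b≤a
well minimum |f| = |-3| = 3 (negative-definite)

3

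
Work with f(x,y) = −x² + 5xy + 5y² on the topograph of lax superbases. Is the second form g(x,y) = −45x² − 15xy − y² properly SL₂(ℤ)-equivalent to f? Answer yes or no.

D₁ = 45, D₂ = 45
river cycle of f (length 2): (5, 5, -1), (-1, 5, 5)
river cycle of g (length 2): (-1, 5, 5), (5, 5, -1)
cycles coincide ⇒ equivalent

yes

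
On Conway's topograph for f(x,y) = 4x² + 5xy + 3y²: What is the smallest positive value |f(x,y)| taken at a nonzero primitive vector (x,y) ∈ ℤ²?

translate: b→-3 (≡5 mod 8), so (4,5,3)→(4,-3,2)
flip: (4,-3,2)→(2,3,4)
translate: b→-1 (≡3 mod 4), so (2,3,4)→(2,-1,3)
reduced (well bottom): (2,-1,3) with a≤c, −a<b≤a
well minimum = a = 2

2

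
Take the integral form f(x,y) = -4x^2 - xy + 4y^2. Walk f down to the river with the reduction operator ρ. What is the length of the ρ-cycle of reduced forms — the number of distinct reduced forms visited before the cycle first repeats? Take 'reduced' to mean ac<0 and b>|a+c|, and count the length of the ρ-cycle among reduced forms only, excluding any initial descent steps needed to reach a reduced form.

D = 65, ⌊√D⌋ = 8
descent: ρ → (4,1,-4)  [lands on river]
river: ρ → (-4,7,1)
river: ρ → (1,7,-4)
river: ρ → (-4,1,4)
river: ρ → (4,7,-1)
river: ρ → (-1,7,4)
ρ-cycle length = 6 (tail of 1 descent step not counted)

6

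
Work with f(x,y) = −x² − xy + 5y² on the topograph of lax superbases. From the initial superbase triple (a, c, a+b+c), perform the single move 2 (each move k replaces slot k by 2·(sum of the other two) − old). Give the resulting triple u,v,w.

start (-1,5,3) = (f(1,0),f(0,1),f(1,1))
replace slot 2: 2·((-1)+3) − 5 = -1 → (-1,-1,3)

-1,-1,3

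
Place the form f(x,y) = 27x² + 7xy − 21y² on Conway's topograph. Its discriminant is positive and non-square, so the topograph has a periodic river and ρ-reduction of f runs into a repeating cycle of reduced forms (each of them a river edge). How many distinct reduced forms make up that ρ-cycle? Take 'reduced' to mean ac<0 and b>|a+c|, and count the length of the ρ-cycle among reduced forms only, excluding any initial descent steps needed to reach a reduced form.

D = 2317, ⌊√D⌋ = 48
river: ρ → (-21,35,13)
river: ρ → (13,43,-9)
river: ρ → (-9,47,3)
river: ρ → (3,43,-39)
river: ρ → (-39,35,7)
river: ρ → (7,35,-39)
river: ρ → (-39,43,3)
river: ρ → (3,47,-9)
river: ρ → (-9,43,13)
river: ρ → (13,35,-21)
river: ρ → (-21,7,27)
river: ρ → (27,47,-1)
river: ρ → (-1,47,27)
river: ρ → (27,7,-21)
ρ-cycle length = 14 (tail of 0 descent steps not counted)

14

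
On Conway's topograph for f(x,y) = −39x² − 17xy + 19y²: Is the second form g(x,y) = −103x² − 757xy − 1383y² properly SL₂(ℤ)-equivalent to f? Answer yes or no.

D₁ = 3253, D₂ = 3253
river cycle of f (length 6): (19, 55, -3), (-3, 53, 37), (37, 21, -19), (-19, 55, 3), (3, 53, -37), (-37, 21, 19)
river cycle of g (length 6): (-3, 53, 37), (37, 21, -19), (-19, 55, 3), (3, 53, -37), (-37, 21, 19), (19, 55, -3)
cycles coincide ⇒ equivalent

yes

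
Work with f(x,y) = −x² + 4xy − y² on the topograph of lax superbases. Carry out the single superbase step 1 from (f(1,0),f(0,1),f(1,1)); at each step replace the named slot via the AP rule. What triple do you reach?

start (-1,-1,2) = (f(1,0),f(0,1),f(1,1))
replace slot 1: 2·((-1)+2) − (-1) = 3 → (3,-1,2)

3,-1,2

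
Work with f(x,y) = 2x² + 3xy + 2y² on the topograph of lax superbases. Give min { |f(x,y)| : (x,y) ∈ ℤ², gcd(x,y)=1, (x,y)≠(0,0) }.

translate: b→-1 (≡3 mod 4), so (2,3,2)→(2,-1,1)
flip: (2,-1,1)→(1,1,2)
reduced (well bottom): (1,1,2) with a≤c, −a<b≤a
well minimum = a = 1

1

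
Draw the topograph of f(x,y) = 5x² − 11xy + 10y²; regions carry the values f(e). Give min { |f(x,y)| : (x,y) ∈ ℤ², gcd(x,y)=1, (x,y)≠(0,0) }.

translate: b→-1 (≡-11 mod 10), so (5,-11,10)→(5,-1,4)
flip: (5,-1,4)→(4,1,5)
reduced (well bottom): (4,1,5) with a≤c, −a<b≤a
well minimum = a = 4

4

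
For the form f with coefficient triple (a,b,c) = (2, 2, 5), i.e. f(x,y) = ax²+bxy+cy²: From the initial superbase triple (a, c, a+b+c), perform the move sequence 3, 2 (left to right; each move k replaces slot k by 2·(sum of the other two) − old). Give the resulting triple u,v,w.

start (2,5,9) = (f(1,0),f(0,1),f(1,1))
replace slot 3: 2·(2+5) − 9 = 5 → (2,5,5)
replace slot 2: 2·(2+5) − 5 = 9 → (2,9,5)

2,9,5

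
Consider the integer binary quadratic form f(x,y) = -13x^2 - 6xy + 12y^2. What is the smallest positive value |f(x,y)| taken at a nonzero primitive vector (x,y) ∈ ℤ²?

descent: ρ → (12,6,-13)  [lands on river]
river: ρ → (-13,20,5)
river: ρ → (5,20,-13)
river: ρ → (-13,6,12)
river: ρ → (12,18,-7)
river: ρ → (-7,24,3)
river: ρ → (3,24,-7)
river: ρ → (-7,18,12)
closes: descent 1, river 8
min |a| on river = 3

3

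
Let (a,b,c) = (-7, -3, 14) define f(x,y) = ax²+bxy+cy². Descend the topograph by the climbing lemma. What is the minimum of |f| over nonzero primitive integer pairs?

descent: ρ → (14,3,-7)
descent: ρ → (-7,11,10)  [lands on river]
river: ρ → (10,9,-8)
river: ρ → (-8,7,11)
river: ρ → (11,15,-4)
river: ρ → (-4,17,7)
river: ρ → (7,11,-10)
river: ρ → (-10,9,8)
river: ρ → (8,7,-11)
river: ρ → (-11,15,4)
river: ρ → (4,17,-7)
closes: descent 2, river 10
min |a| on river = 4

4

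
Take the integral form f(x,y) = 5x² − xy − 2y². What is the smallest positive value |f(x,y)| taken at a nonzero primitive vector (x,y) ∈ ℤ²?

descent: ρ → (-2,5,2)  [lands on river]
river: ρ → (2,3,-4)
river: ρ → (-4,5,1)
river: ρ → (1,5,-4)
river: ρ → (-4,3,2)
river: ρ → (2,5,-2)
river: ρ → (-2,3,4)
river: ρ → (4,5,-1)
river: ρ → (-1,5,4)
river: ρ → (4,3,-2)
closes: descent 1, river 10
min |a| on river = 1

1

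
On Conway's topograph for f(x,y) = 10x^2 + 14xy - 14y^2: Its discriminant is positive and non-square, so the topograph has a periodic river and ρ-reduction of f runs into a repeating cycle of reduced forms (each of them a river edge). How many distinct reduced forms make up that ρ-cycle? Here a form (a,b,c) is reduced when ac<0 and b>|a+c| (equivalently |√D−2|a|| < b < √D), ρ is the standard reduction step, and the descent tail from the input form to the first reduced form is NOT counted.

D = 756, ⌊√D⌋ = 27
river: ρ → (-14,14,10)
river: ρ → (10,26,-2)
river: ρ → (-2,26,10)
river: ρ → (10,14,-14)
ρ-cycle length = 4 (tail of 0 descent steps not counted)

4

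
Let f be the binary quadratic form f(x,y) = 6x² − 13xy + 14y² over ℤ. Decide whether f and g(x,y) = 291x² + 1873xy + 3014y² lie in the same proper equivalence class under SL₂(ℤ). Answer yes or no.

D₁ = -167, D₂ = -167
f: translate: b→-1 (≡-13 mod 12), so (6,-13,14)→(6,-1,7)
f: reduced (well bottom): (6,-1,7) with a≤c, −a<b≤a
g: translate: b→127 (≡1873 mod 582), so (291,1873,3014)→(291,127,14)
g: flip: (291,127,14)→(14,-127,291)
g: translate: b→13 (≡-127 mod 28), so (14,-127,291)→(14,13,6)
g: flip: (14,13,6)→(6,-13,14)
g: translate: b→-1 (≡-13 mod 12), so (6,-13,14)→(6,-1,7)
g: reduced (well bottom): (6,-1,7) with a≤c, −a<b≤a
reduced forms (6, -1, 7) vs (6, -1, 7) ⇒ equivalent

yes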